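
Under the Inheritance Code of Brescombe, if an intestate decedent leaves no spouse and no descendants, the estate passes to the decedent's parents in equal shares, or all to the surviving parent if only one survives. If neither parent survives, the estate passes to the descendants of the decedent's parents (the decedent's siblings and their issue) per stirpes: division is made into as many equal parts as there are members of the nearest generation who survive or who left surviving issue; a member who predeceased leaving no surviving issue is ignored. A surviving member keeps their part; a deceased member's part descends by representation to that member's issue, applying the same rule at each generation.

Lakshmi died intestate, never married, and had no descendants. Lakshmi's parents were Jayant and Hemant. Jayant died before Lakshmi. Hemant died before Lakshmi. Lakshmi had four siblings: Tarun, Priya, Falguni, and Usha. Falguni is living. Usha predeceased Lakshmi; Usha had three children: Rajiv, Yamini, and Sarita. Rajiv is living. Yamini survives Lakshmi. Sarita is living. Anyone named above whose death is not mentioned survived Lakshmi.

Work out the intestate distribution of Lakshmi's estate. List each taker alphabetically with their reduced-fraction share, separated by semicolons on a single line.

Falguni 1/4; Priya 1/4; Rajiv 1/12; Sarita 1/12; Tarun 1/4; Yamini 1/12

Neither parent survives and there are no descendants, so the estate passes to Lakshmi's siblings and their issue per stirpes.
The estate is divided into 4 equal shares of 1/4 among Tarun, Priya, Falguni, Usha.
Tarun is living and takes 1/4.
Priya is living and takes 1/4.
Falguni is living and takes 1/4.
Usha predeceased; the 1/4 allotted to Usha's branch passes to Usha's issue by representation.
The 1/4 is divided into 3 equal shares of 1/12 among Rajiv, Yamini, Sarita.
Rajiv is living and takes 1/12.
Yamini is living and takes 1/12.
Sarita is living and takes 1/12.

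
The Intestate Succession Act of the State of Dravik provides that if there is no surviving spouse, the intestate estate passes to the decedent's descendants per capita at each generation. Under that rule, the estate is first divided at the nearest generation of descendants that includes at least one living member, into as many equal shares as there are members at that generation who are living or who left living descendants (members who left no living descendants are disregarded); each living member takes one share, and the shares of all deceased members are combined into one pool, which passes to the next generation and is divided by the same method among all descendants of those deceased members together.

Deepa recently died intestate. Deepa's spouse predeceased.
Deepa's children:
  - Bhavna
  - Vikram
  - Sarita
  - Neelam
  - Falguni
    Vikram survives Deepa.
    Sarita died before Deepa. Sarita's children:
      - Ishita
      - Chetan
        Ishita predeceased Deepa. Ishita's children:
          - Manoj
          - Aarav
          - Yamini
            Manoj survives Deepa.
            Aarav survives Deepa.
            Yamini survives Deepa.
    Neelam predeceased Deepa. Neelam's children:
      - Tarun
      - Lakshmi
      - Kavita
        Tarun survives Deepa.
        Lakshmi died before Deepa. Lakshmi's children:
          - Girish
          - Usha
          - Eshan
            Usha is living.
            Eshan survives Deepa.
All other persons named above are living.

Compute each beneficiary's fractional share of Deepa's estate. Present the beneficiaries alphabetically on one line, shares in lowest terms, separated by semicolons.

Aarav 2/75; Bhavna 1/5; Chetan 2/25; Eshan 2/75; Falguni 1/5; Girish 2/75; Kavita 2/25; Manoj 2/75; Tarun 2/25; Usha 2/75; Vikram 1/5; Yamini 2/75

There is no surviving spouse, so the entire estate passes to Deepa's descendants per capita at each generation.
At generation 1 (Bhavna, Vikram, Sarita, Neelam, Falguni) there are 5 shares of (1)/5 = 1/5 each.
Living: Bhavna, Vikram, and Falguni — each takes 1/5.
Deceased: Sarita and Neelam. Their combined 2/5 is pooled and carried to generation 2.
At generation 2 (Ishita, Chetan, Tarun, Lakshmi, Kavita) there are 5 shares of (2/5)/5 = 2/25 each.
Living: Chetan, Tarun, and Kavita — each takes 2/25.
Deceased: Ishita and Lakshmi. Their combined 4/25 is pooled and carried to generation 3.
At generation 3 (Manoj, Aarav, Yamini, Girish, Usha, Eshan) there are 6 shares of (4/25)/6 = 2/75 each.
Living: Manoj, Aarav, Yamini, Girish, Usha, and Eshan — each takes 2/75.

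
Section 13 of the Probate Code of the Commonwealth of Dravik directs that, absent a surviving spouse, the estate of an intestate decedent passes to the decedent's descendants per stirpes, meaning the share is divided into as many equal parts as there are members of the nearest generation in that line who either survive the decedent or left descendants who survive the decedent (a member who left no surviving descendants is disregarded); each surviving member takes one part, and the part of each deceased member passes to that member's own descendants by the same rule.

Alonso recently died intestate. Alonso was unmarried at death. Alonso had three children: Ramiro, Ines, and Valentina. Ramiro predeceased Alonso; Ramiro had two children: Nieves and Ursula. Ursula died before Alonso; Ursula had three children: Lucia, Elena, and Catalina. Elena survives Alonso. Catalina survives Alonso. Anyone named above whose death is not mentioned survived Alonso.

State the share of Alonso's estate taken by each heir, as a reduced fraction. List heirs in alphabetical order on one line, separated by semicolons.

Catalina 1/18; Elena 1/18; Ines 1/3; Lucia 1/18; Nieves 1/6; Valentina 1/3

There is no surviving spouse, so the entire estate passes to Alonso's descendants per stirpes.
The estate is divided into 3 equal shares of 1/3 among Ramiro, Ines, Valentina.
Ramiro predeceased; the 1/3 allotted to Ramiro's branch passes to Ramiro's issue by representation.
The 1/3 is divided into 2 equal shares of 1/6 among Nieves, Ursula.
Nieves is living and takes 1/6.
Ursula predeceased; the 1/6 allotted to Ursula's branch passes to Ursula's issue by representation.
The 1/6 is divided into 3 equal shares of 1/18 among Lucia, Elena, Catalina.
Lucia is living and takes 1/18.
Elena is living and takes 1/18.
Catalina is living and takes 1/18.
Ines is living and takes 1/3.
Valentina is living and takes 1/3.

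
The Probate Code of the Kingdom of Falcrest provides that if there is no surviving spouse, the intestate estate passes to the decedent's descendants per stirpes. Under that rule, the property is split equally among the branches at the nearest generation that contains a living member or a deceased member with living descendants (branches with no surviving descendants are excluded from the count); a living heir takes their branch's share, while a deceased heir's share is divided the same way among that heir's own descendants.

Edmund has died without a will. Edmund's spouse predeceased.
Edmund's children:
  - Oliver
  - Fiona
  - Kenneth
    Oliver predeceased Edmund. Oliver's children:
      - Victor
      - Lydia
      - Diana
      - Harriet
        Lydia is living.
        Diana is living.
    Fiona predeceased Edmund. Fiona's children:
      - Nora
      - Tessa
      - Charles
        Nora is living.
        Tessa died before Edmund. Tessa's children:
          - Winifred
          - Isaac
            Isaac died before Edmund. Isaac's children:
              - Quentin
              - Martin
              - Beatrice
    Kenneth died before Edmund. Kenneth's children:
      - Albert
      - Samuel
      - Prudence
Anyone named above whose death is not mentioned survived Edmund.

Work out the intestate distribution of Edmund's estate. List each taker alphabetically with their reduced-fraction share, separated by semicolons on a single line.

Albert 1/9; Beatrice 1/54; Charles 1/9; Diana 1/12; Harriet 1/12; Lydia 1/12; Martin 1/54; Nora 1/9; Prudence 1/9; Quentin 1/54; Samuel 1/9; Victor 1/12; Winifred 1/18

There is no surviving spouse, so the entire estate passes to Edmund's descendants per stirpes.
The estate is divided into 3 equal shares of 1/3 among Oliver, Fiona, Kenneth.
Oliver predeceased; the 1/3 allotted to Oliver's branch passes to Oliver's issue by representation.
The 1/3 is divided into 4 equal shares of 1/12 among Victor, Lydia, Diana, Harriet.
Victor is living and takes 1/12.
Lydia is living and takes 1/12.
Diana is living and takes 1/12.
Harriet is living and takes 1/12.
Fiona predeceased; the 1/3 allotted to Fiona's branch passes to Fiona's issue by representation.
The 1/3 is divided into 3 equal shares of 1/9 among Nora, Tessa, Charles.
Nora is living and takes 1/9.
Tessa predeceased; the 1/9 allotted to Tessa's branch passes to Tessa's issue by representation.
The 1/9 is divided into 2 equal shares of 1/18 among Winifred, Isaac.
Winifred is living and takes 1/18.
Isaac predeceased; the 1/18 allotted to Isaac's branch passes to Isaac's issue by representation.
The 1/18 is divided into 3 equal shares of 1/54 among Quentin, Martin, Beatrice.
Quentin is living and takes 1/54.
Martin is living and takes 1/54.
Beatrice is living and takes 1/54.
Charles is living and takes 1/9.
Kenneth predeceased; the 1/3 allotted to Kenneth's branch passes to Kenneth's issue by representation.
The 1/3 is divided into 3 equal shares of 1/9 among Albert, Samuel, Prudence.
Albert is living and takes 1/9.
Samuel is living and takes 1/9.
Prudence is living and takes 1/9.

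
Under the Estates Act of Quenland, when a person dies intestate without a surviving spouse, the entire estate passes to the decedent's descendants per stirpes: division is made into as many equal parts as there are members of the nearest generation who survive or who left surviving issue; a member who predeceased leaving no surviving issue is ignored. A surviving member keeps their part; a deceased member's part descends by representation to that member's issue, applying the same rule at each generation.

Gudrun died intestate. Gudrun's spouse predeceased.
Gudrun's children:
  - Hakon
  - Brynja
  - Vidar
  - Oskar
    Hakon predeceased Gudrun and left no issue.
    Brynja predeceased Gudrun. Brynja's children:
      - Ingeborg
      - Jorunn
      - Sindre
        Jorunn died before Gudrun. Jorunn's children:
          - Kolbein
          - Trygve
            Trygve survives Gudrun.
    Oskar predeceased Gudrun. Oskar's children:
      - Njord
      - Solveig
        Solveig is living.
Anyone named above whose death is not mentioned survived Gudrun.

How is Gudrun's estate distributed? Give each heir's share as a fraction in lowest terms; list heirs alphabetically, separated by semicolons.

There is no surviving spouse, so the entire estate passes to Gudrun's descendants per stirpes.
Hakon left no surviving issue, so that branch lapses and is disregarded.
The estate is divided into 3 equal shares of 1/3 among Brynja, Vidar, Oskar.
Brynja predeceased; the 1/3 allotted to Brynja's branch passes to Brynja's issue by representation.
The 1/3 is divided into 3 equal shares of 1/9 among Ingeborg, Jorunn, Sindre.
Ingeborg is living and takes 1/9.
Jorunn predeceased; the 1/9 allotted to Jorunn's branch passes to Jorunn's issue by representation.
The 1/9 is divided into 2 equal shares of 1/18 among Kolbein, Trygve.
Kolbein is living and takes 1/18.
Trygve is living and takes 1/18.
Sindre is living and takes 1/9.
Vidar is living and takes 1/3.
Oskar predeceased; the 1/3 allotted to Oskar's branch passes to Oskar's issue by representation.
The 1/3 is divided into 2 equal shares of 1/6 among Njord, Solveig.
Njord is living and takes 1/6.
Solveig is living and takes 1/6.

Ingeborg 1/9; Kolbein 1/18; Njord 1/6; Sindre 1/9; Solveig 1/6; Trygve 1/18; Vidar 1/3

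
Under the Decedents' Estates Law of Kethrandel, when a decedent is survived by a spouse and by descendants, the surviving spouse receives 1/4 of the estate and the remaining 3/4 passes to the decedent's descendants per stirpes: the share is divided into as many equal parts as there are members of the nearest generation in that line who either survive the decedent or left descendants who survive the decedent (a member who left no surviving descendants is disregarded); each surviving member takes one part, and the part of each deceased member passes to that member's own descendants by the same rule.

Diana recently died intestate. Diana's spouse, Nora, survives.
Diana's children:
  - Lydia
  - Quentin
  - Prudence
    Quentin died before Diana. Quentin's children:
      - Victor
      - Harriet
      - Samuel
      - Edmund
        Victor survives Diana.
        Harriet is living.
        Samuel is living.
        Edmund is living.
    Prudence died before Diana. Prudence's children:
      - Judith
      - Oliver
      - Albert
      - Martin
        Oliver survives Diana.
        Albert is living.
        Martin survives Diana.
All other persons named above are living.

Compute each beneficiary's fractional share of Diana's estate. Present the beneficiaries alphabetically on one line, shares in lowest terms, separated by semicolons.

Nora, as surviving spouse, takes 1/4.
The remaining 3/4 passes to Diana's descendants per stirpes.
The 3/4 is divided into 3 equal shares of 1/4 among Lydia, Quentin, Prudence.
Lydia is living and takes 1/4.
Quentin predeceased; the 1/4 allotted to Quentin's branch passes to Quentin's issue by representation.
The 1/4 is divided into 4 equal shares of 1/16 among Victor, Harriet, Samuel, Edmund.
Victor is living and takes 1/16.
Harriet is living and takes 1/16.
Samuel is living and takes 1/16.
Edmund is living and takes 1/16.
Prudence predeceased; the 1/4 allotted to Prudence's branch passes to Prudence's issue by representation.
The 1/4 is divided into 4 equal shares of 1/16 among Judith, Oliver, Albert, Martin.
Judith is living and takes 1/16.
Oliver is living and takes 1/16.
Albert is living and takes 1/16.
Martin is living and takes 1/16.

Albert 1/16; Edmund 1/16; Harriet 1/16; Judith 1/16; Lydia 1/4; Martin 1/16; Nora 1/4; Oliver 1/16; Samuel 1/16; Victor 1/16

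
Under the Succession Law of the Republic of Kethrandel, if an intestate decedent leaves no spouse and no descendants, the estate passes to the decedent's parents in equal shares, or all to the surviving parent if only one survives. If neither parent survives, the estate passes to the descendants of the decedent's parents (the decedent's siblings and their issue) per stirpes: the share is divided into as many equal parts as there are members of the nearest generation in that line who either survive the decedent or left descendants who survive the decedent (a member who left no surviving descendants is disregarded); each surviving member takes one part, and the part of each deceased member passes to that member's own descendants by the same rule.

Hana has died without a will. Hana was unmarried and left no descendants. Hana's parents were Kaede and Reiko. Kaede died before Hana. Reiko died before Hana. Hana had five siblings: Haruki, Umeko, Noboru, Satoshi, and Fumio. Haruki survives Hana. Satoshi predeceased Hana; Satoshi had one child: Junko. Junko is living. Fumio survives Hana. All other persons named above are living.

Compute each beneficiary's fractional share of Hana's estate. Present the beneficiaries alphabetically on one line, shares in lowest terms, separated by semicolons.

Neither parent survives and there are no descendants, so the estate passes to Hana's siblings and their issue per stirpes.
The estate is divided into 5 equal shares of 1/5 among Haruki, Umeko, Noboru, Satoshi, Fumio.
Haruki is living and takes 1/5.
Umeko is living and takes 1/5.
Noboru is living and takes 1/5.
Satoshi predeceased; the 1/5 allotted to Satoshi's branch passes to Satoshi's issue by representation.
Junko is the sole taker at this level and receives the full 1/5.
Fumio is living and takes 1/5.

Fumio 1/5; Haruki 1/5; Junko 1/5; Noboru 1/5; Umeko 1/5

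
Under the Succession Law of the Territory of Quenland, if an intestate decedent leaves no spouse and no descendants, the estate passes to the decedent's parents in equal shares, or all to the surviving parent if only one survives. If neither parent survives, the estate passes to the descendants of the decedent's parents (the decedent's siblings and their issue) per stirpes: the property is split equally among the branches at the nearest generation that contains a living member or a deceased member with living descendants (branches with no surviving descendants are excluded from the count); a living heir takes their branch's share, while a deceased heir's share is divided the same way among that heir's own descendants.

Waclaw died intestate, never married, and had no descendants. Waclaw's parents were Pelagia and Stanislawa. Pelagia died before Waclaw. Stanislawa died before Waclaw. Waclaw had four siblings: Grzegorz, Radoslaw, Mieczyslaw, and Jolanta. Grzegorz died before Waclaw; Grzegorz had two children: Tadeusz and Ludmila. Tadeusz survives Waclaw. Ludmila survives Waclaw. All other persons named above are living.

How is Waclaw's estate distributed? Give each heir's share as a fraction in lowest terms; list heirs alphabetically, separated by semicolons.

Neither parent survives and there are no descendants, so the estate passes to Waclaw's siblings and their issue per stirpes.
The estate is divided into 4 equal shares of 1/4 among Grzegorz, Radoslaw, Mieczyslaw, Jolanta.
Grzegorz predeceased; the 1/4 allotted to Grzegorz's branch passes to Grzegorz's issue by representation.
The 1/4 is divided into 2 equal shares of 1/8 among Tadeusz, Ludmila.
Tadeusz is living and takes 1/8.
Ludmila is living and takes 1/8.
Radoslaw is living and takes 1/4.
Mieczyslaw is living and takes 1/4.
Jolanta is living and takes 1/4.

Jolanta 1/4; Ludmila 1/8; Mieczyslaw 1/4; Radoslaw 1/4; Tadeusz 1/8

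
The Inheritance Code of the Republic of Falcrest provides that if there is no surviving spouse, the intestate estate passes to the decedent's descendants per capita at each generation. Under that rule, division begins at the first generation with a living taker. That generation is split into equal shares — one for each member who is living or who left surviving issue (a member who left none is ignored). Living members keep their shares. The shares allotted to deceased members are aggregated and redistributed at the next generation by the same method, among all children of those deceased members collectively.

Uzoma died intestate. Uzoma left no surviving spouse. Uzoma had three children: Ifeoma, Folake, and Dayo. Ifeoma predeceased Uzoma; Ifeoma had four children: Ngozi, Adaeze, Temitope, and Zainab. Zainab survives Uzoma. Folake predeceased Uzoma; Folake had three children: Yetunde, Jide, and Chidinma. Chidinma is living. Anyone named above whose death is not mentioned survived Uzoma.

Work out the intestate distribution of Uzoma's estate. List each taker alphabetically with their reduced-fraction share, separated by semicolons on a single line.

There is no surviving spouse, so the entire estate passes to Uzoma's descendants per capita at each generation.
At generation 1 (Ifeoma, Folake, Dayo) there are 3 shares of (1)/3 = 1/3 each.
Living: Dayo — each takes 1/3.
Deceased: Ifeoma and Folake. Their combined 2/3 is pooled and carried to generation 2.
At generation 2 (Ngozi, Adaeze, Temitope, Zainab, Yetunde, Jide, Chidinma) there are 7 shares of (2/3)/7 = 2/21 each.
Living: Ngozi, Adaeze, Temitope, Zainab, Yetunde, Jide, and Chidinma — each takes 2/21.

Adaeze 2/21; Chidinma 2/21; Dayo 1/3; Jide 2/21; Ngozi 2/21; Temitope 2/21; Yetunde 2/21; Zainab 2/21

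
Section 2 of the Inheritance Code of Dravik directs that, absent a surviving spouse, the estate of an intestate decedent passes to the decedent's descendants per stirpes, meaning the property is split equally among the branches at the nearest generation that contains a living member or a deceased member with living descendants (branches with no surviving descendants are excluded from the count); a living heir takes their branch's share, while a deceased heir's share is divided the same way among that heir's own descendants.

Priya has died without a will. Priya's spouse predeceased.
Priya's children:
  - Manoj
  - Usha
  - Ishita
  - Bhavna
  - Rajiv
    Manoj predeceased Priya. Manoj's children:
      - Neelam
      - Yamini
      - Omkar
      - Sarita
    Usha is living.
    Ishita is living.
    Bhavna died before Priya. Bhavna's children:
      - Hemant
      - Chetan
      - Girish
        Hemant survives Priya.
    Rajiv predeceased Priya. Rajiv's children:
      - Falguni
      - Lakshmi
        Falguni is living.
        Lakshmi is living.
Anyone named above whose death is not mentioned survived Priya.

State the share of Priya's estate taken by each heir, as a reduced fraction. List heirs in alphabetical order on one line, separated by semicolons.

There is no surviving spouse, so the entire estate passes to Priya's descendants per stirpes.
The estate is divided into 5 equal shares of 1/5 among Manoj, Usha, Ishita, Bhavna, Rajiv.
Manoj predeceased; the 1/5 allotted to Manoj's branch passes to Manoj's issue by representation.
The 1/5 is divided into 4 equal shares of 1/20 among Neelam, Yamini, Omkar, Sarita.
Neelam is living and takes 1/20.
Yamini is living and takes 1/20.
Omkar is living and takes 1/20.
Sarita is living and takes 1/20.
Usha is living and takes 1/5.
Ishita is living and takes 1/5.
Bhavna predeceased; the 1/5 allotted to Bhavna's branch passes to Bhavna's issue by representation.
The 1/5 is divided into 3 equal shares of 1/15 among Hemant, Chetan, Girish.
Hemant is living and takes 1/15.
Chetan is living and takes 1/15.
Girish is living and takes 1/15.
Rajiv predeceased; the 1/5 allotted to Rajiv's branch passes to Rajiv's issue by representation.
The 1/5 is divided into 2 equal shares of 1/10 among Falguni, Lakshmi.
Falguni is living and takes 1/10.
Lakshmi is living and takes 1/10.

Chetan 1/15; Falguni 1/10; Girish 1/15; Hemant 1/15; Ishita 1/5; Lakshmi 1/10; Neelam 1/20; Omkar 1/20; Sarita 1/20; Usha 1/5; Yamini 1/20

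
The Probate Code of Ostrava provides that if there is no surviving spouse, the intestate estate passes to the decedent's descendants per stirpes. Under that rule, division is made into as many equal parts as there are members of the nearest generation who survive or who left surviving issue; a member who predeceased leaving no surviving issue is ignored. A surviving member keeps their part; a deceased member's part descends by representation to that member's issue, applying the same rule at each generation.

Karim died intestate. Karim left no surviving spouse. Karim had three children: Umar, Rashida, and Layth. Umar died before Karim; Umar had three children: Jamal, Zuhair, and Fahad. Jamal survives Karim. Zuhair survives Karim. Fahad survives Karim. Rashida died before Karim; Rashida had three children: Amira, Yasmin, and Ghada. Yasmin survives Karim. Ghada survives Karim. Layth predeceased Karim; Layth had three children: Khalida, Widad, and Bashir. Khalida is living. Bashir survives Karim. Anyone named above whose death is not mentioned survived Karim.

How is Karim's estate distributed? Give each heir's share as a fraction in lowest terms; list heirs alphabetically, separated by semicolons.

There is no surviving spouse, so the entire estate passes to Karim's descendants per stirpes.
The estate is divided into 3 equal shares of 1/3 among Umar, Rashida, Layth.
Umar predeceased; the 1/3 allotted to Umar's branch passes to Umar's issue by representation.
The 1/3 is divided into 3 equal shares of 1/9 among Jamal, Zuhair, Fahad.
Jamal is living and takes 1/9.
Zuhair is living and takes 1/9.
Fahad is living and takes 1/9.
Rashida predeceased; the 1/3 allotted to Rashida's branch passes to Rashida's issue by representation.
The 1/3 is divided into 3 equal shares of 1/9 among Amira, Yasmin, Ghada.
Amira is living and takes 1/9.
Yasmin is living and takes 1/9.
Ghada is living and takes 1/9.
Layth predeceased; the 1/3 allotted to Layth's branch passes to Layth's issue by representation.
The 1/3 is divided into 3 equal shares of 1/9 among Khalida, Widad, Bashir.
Khalida is living and takes 1/9.
Widad is living and takes 1/9.
Bashir is living and takes 1/9.

Amira 1/9; Bashir 1/9; Fahad 1/9; Ghada 1/9; Jamal 1/9; Khalida 1/9; Widad 1/9; Yasmin 1/9; Zuhair 1/9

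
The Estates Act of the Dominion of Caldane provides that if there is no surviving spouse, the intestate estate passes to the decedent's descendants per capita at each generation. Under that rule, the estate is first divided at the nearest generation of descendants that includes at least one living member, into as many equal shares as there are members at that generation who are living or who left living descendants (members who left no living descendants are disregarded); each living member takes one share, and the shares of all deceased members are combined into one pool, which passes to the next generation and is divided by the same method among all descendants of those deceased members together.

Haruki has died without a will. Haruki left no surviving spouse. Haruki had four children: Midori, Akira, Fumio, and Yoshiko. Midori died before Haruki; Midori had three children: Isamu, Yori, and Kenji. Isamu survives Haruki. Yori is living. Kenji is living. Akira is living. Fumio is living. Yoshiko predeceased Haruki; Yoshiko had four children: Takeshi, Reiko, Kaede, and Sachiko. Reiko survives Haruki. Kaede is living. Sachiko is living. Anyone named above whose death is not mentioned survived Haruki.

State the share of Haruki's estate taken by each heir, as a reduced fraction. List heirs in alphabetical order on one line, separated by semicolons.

Akira 1/4; Fumio 1/4; Isamu 1/14; Kaede 1/14; Kenji 1/14; Reiko 1/14; Sachiko 1/14; Takeshi 1/14; Yori 1/14

There is no surviving spouse, so the entire estate passes to Haruki's descendants per capita at each generation.
At generation 1 (Midori, Akira, Fumio, Yoshiko) there are 4 shares of (1)/4 = 1/4 each.
Living: Akira and Fumio — each takes 1/4.
Deceased: Midori and Yoshiko. Their combined 1/2 is pooled and carried to generation 2.
At generation 2 (Isamu, Yori, Kenji, Takeshi, Reiko, Kaede, Sachiko) there are 7 shares of (1/2)/7 = 1/14 each.
Living: Isamu, Yori, Kenji, Takeshi, Reiko, Kaede, and Sachiko — each takes 1/14.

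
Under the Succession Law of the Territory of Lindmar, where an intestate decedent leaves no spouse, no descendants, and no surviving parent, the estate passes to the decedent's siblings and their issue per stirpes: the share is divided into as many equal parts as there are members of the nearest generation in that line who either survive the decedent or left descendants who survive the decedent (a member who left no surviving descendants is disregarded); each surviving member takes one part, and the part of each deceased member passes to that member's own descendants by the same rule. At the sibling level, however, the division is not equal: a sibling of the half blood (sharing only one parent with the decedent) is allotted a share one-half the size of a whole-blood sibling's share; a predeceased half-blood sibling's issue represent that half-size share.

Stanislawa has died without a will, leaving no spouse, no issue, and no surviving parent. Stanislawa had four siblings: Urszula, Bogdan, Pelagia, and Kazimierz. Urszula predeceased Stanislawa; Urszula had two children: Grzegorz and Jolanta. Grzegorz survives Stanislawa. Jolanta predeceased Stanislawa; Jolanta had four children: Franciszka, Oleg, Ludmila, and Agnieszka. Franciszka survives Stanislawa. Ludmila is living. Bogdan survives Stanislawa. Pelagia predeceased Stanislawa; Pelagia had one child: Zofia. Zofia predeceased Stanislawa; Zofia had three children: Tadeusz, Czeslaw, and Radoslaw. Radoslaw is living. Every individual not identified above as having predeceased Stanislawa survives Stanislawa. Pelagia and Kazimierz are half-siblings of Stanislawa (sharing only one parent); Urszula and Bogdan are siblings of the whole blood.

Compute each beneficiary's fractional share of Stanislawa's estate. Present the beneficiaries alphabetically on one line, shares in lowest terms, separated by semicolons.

Agnieszka 1/24; Bogdan 1/3; Czeslaw 1/18; Franciszka 1/24; Grzegorz 1/6; Kazimierz 1/6; Ludmila 1/24; Oleg 1/24; Radoslaw 1/18; Tadeusz 1/18

No spouse, descendants, or parent survives, so the estate passes to Stanislawa's siblings per stirpes.
Half-blood siblings count for one-half the weight of whole-blood siblings at the initial division.
Dividing 1 in proportion to weights (total weight 3): Urszula (weight 1) → 1/3; Bogdan (weight 1) → 1/3; Pelagia (weight 1/2) → 1/6; Kazimierz (weight 1/2) → 1/6.
Urszula predeceased; the 1/3 allotted to Urszula's branch passes to Urszula's issue by representation.
The 1/3 is divided into 2 equal shares of 1/6 among Grzegorz, Jolanta.
Grzegorz is living and takes 1/6.
Jolanta predeceased; the 1/6 allotted to Jolanta's branch passes to Jolanta's issue by representation.
The 1/6 is divided into 4 equal shares of 1/24 among Franciszka, Oleg, Ludmila, Agnieszka.
Franciszka is living and takes 1/24.
Oleg is living and takes 1/24.
Ludmila is living and takes 1/24.
Agnieszka is living and takes 1/24.
Bogdan is living and takes 1/3.
Pelagia predeceased; the 1/6 allotted to Pelagia's branch passes to Pelagia's issue by representation.
Zofia's line is the sole branch at this level, so the full 1/6 passes to Zofia's issue by representation.
The 1/6 is divided into 3 equal shares of 1/18 among Tadeusz, Czeslaw, Radoslaw.
Tadeusz is living and takes 1/18.
Czeslaw is living and takes 1/18.
Radoslaw is living and takes 1/18.
Kazimierz is living and takes 1/6.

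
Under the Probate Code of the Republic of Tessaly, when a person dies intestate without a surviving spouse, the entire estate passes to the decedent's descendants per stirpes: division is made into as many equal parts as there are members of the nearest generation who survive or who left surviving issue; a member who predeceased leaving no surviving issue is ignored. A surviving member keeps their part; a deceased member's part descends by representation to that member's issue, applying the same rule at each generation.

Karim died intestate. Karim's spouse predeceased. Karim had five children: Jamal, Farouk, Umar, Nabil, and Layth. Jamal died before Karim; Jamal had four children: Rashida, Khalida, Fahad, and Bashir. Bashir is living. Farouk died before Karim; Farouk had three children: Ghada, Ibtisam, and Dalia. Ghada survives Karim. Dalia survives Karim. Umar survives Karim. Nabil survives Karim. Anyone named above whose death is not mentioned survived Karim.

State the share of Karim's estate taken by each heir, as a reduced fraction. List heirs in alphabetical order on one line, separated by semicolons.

There is no surviving spouse, so the entire estate passes to Karim's descendants per stirpes.
The estate is divided into 5 equal shares of 1/5 among Jamal, Farouk, Umar, Nabil, Layth.
Jamal predeceased; the 1/5 allotted to Jamal's branch passes to Jamal's issue by representation.
The 1/5 is divided into 4 equal shares of 1/20 among Rashida, Khalida, Fahad, Bashir.
Rashida is living and takes 1/20.
Khalida is living and takes 1/20.
Fahad is living and takes 1/20.
Bashir is living and takes 1/20.
Farouk predeceased; the 1/5 allotted to Farouk's branch passes to Farouk's issue by representation.
The 1/5 is divided into 3 equal shares of 1/15 among Ghada, Ibtisam, Dalia.
Ghada is living and takes 1/15.
Ibtisam is living and takes 1/15.
Dalia is living and takes 1/15.
Umar is living and takes 1/5.
Nabil is living and takes 1/5.
Layth is living and takes 1/5.

Bashir 1/20; Dalia 1/15; Fahad 1/20; Ghada 1/15; Ibtisam 1/15; Khalida 1/20; Layth 1/5; Nabil 1/5; Rashida 1/20; Umar 1/5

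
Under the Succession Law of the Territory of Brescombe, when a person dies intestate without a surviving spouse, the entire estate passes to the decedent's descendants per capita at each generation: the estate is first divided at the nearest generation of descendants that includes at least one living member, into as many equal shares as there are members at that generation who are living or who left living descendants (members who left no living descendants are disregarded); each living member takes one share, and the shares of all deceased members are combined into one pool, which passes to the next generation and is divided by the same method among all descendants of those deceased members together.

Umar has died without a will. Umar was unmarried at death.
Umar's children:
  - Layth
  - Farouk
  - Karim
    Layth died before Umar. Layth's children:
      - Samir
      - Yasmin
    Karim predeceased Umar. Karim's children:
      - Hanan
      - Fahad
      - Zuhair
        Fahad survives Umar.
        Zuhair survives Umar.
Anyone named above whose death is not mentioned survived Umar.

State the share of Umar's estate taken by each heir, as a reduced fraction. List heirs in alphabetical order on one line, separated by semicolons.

Fahad 2/15; Farouk 1/3; Hanan 2/15; Samir 2/15; Yasmin 2/15; Zuhair 2/15

There is no surviving spouse, so the entire estate passes to Umar's descendants per capita at each generation.
At generation 1 (Layth, Farouk, Karim) there are 3 shares of (1)/3 = 1/3 each.
Living: Farouk — each takes 1/3.
Deceased: Layth and Karim. Their combined 2/3 is pooled and carried to generation 2.
At generation 2 (Samir, Yasmin, Hanan, Fahad, Zuhair) there are 5 shares of (2/3)/5 = 2/15 each.
Living: Samir, Yasmin, Hanan, Fahad, and Zuhair — each takes 2/15.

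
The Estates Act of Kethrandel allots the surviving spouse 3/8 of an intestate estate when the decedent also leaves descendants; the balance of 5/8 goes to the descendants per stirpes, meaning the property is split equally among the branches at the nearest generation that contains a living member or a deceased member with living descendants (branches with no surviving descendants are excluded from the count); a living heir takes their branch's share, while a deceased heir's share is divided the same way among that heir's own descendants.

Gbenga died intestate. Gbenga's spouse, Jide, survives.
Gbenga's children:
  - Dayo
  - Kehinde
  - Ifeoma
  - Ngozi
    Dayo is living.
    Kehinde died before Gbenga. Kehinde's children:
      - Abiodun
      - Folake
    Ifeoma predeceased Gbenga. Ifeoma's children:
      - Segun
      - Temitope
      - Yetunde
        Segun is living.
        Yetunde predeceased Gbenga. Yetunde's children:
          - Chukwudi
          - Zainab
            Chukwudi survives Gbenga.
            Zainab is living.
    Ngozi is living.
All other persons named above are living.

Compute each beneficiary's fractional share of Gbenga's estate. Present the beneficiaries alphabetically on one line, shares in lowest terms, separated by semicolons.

Abiodun 5/64; Chukwudi 5/192; Dayo 5/32; Folake 5/64; Jide 3/8; Ngozi 5/32; Segun 5/96; Temitope 5/96; Zainab 5/192

Jide, as surviving spouse, takes 3/8.
The remaining 5/8 passes to Gbenga's descendants per stirpes.
The 5/8 is divided into 4 equal shares of 5/32 among Dayo, Kehinde, Ifeoma, Ngozi.
Dayo is living and takes 5/32.
Kehinde predeceased; the 5/32 allotted to Kehinde's branch passes to Kehinde's issue by representation.
The 5/32 is divided into 2 equal shares of 5/64 among Abiodun, Folake.
Abiodun is living and takes 5/64.
Folake is living and takes 5/64.
Ifeoma predeceased; the 5/32 allotted to Ifeoma's branch passes to Ifeoma's issue by representation.
The 5/32 is divided into 3 equal shares of 5/96 among Segun, Temitope, Yetunde.
Segun is living and takes 5/96.
Temitope is living and takes 5/96.
Yetunde predeceased; the 5/96 allotted to Yetunde's branch passes to Yetunde's issue by representation.
The 5/96 is divided into 2 equal shares of 5/192 among Chukwudi, Zainab.
Chukwudi is living and takes 5/192.
Zainab is living and takes 5/192.
Ngozi is living and takes 5/32.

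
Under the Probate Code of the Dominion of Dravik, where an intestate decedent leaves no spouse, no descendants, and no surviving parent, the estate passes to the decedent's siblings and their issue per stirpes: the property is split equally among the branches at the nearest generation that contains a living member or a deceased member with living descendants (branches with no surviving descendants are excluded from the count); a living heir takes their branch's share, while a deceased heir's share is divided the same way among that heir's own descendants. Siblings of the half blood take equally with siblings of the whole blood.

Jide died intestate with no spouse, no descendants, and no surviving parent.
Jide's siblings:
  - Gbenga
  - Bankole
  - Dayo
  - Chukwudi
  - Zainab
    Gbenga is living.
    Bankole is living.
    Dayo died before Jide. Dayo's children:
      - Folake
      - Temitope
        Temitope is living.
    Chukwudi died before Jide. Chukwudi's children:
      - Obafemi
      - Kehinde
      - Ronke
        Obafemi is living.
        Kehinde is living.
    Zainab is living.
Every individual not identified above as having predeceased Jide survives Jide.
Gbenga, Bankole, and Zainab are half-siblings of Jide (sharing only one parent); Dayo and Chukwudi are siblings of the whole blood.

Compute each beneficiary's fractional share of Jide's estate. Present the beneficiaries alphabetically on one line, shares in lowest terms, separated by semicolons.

Bankole 1/5; Folake 1/10; Gbenga 1/5; Kehinde 1/15; Obafemi 1/15; Ronke 1/15; Temitope 1/10; Zainab 1/5

No spouse, descendants, or parent survives, so the estate passes to Jide's siblings per stirpes.
Half-blood and whole-blood siblings take equally under the stated rule.
The estate is divided into 5 equal shares of 1/5 among Gbenga, Bankole, Dayo, Chukwudi, Zainab.
Gbenga is living and takes 1/5.
Bankole is living and takes 1/5.
Dayo predeceased; the 1/5 allotted to Dayo's branch passes to Dayo's issue by representation.
The 1/5 is divided into 2 equal shares of 1/10 among Folake, Temitope.
Folake is living and takes 1/10.
Temitope is living and takes 1/10.
Chukwudi predeceased; the 1/5 allotted to Chukwudi's branch passes to Chukwudi's issue by representation.
The 1/5 is divided into 3 equal shares of 1/15 among Obafemi, Kehinde, Ronke.
Obafemi is living and takes 1/15.
Kehinde is living and takes 1/15.
Ronke is living and takes 1/15.
Zainab is living and takes 1/5.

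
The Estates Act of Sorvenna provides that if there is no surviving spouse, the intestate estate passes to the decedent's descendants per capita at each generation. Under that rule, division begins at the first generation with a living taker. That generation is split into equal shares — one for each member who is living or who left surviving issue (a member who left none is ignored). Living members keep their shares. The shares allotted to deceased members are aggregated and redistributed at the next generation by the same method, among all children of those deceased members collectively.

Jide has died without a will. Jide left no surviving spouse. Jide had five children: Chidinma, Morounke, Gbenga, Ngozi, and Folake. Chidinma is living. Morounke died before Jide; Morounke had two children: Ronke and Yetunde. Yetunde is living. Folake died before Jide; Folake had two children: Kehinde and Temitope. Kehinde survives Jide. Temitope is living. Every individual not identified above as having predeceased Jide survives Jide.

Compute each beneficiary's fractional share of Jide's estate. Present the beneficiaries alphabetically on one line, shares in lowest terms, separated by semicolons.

Chidinma 1/5; Gbenga 1/5; Kehinde 1/10; Ngozi 1/5; Ronke 1/10; Temitope 1/10; Yetunde 1/10

There is no surviving spouse, so the entire estate passes to Jide's descendants per capita at each generation.
At generation 1 (Chidinma, Morounke, Gbenga, Ngozi, Folake) there are 5 shares of (1)/5 = 1/5 each.
Living: Chidinma, Gbenga, and Ngozi — each takes 1/5.
Deceased: Morounke and Folake. Their combined 2/5 is pooled and carried to generation 2.
At generation 2 (Ronke, Yetunde, Kehinde, Temitope) there are 4 shares of (2/5)/4 = 1/10 each.
Living: Ronke, Yetunde, Kehinde, and Temitope — each takes 1/10.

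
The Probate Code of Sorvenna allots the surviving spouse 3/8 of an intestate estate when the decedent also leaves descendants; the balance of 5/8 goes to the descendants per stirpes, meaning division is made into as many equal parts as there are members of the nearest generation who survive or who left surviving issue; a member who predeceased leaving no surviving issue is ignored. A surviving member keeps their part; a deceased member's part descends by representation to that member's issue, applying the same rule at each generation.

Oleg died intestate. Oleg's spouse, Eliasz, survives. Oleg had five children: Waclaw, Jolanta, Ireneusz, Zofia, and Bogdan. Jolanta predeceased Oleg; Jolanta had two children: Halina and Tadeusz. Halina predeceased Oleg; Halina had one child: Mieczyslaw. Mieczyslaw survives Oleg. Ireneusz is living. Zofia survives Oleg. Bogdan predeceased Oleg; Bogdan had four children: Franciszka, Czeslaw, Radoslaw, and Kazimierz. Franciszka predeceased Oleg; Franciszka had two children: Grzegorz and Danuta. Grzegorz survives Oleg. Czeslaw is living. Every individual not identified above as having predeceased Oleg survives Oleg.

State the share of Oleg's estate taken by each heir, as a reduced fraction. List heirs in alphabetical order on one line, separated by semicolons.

Czeslaw 1/32; Danuta 1/64; Eliasz 3/8; Grzegorz 1/64; Ireneusz 1/8; Kazimierz 1/32; Mieczyslaw 1/16; Radoslaw 1/32; Tadeusz 1/16; Waclaw 1/8; Zofia 1/8

Eliasz, as surviving spouse, takes 3/8.
The remaining 5/8 passes to Oleg's descendants per stirpes.
The 5/8 is divided into 5 equal shares of 1/8 among Waclaw, Jolanta, Ireneusz, Zofia, Bogdan.
Waclaw is living and takes 1/8.
Jolanta predeceased; the 1/8 allotted to Jolanta's branch passes to Jolanta's issue by representation.
The 1/8 is divided into 2 equal shares of 1/16 among Halina, Tadeusz.
Halina predeceased; the 1/16 allotted to Halina's branch passes to Halina's issue by representation.
Mieczyslaw is the sole taker at this level and receives the full 1/16.
Tadeusz is living and takes 1/16.
Ireneusz is living and takes 1/8.
Zofia is living and takes 1/8.
Bogdan predeceased; the 1/8 allotted to Bogdan's branch passes to Bogdan's issue by representation.
The 1/8 is divided into 4 equal shares of 1/32 among Franciszka, Czeslaw, Radoslaw, Kazimierz.
Franciszka predeceased; the 1/32 allotted to Franciszka's branch passes to Franciszka's issue by representation.
The 1/32 is divided into 2 equal shares of 1/64 among Grzegorz, Danuta.
Grzegorz is living and takes 1/64.
Danuta is living and takes 1/64.
Czeslaw is living and takes 1/32.
Radoslaw is living and takes 1/32.
Kazimierz is living and takes 1/32.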